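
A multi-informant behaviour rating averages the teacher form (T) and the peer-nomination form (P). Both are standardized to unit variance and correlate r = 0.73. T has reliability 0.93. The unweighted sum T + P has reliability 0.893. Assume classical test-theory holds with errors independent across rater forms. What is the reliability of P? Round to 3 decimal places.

Var(T+P) = 2 + 2·0.73 = 3.460.
True-score variance = ρ_T + ρ_P + 2·0.73, so 0.893 = (0.93 + ρ_P + 1.46) / 3.460.
ρ_P = 0.893·3.460 − 0.93 − 1.46 = 0.700.

0.700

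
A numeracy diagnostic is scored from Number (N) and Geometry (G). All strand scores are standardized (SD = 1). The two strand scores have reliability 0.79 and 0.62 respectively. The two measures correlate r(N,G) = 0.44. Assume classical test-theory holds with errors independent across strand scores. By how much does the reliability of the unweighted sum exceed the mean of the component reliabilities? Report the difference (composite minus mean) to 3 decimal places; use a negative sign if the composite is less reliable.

0.090

Var(sum) = 2 + 0.88 = 2.88; true-score variance = 1.41 + 0.88 = 2.29; composite reliability = 0.7951.
Mean component reliability = 0.7050.
Difference = 0.7951 − 0.7050 = 0.090.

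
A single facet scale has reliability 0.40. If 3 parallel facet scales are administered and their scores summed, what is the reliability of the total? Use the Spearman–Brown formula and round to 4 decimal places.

0.6667

ρ_k = kρ / (1 + (k−1)ρ) = 3·0.40 / (1 + 2·0.40) = 1.200 / 1.800 = 0.6667.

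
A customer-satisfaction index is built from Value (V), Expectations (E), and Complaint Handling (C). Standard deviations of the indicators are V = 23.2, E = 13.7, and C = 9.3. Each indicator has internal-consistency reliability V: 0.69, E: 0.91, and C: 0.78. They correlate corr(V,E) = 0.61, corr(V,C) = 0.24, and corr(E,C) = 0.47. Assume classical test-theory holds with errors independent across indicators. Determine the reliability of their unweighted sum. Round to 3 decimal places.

0.858

Var(V+E+C) = 23.2² + 13.7² + 9.3² + 2·[23.2·13.7·0.61 + 23.2·9.3·0.24 + 13.7·9.3·0.47] = 812.42 + 611.095 = 1423.51.
Because errors are independent across components, Cov(Tᵢ,Tⱼ) = Cov(Xᵢ,Xⱼ); the off-diagonal part of the true-score variance is the same as above.
True-score variance = [23.2²·0.69 + 13.7²·0.91 + 9.3²·0.78] + 611.095 = 609.646 + 611.095 = 1220.74.
Reliability = 1220.74 / 1423.51 = 0.858.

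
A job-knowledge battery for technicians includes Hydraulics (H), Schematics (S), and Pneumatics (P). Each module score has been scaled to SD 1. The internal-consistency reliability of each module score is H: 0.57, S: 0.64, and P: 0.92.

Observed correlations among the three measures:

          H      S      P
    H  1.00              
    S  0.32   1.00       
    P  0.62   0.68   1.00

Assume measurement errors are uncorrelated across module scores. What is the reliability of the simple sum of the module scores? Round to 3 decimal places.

Var(H+S+P) = 3 + 2·[0.32 + 0.62 + 0.68] = 3 + 3.24 = 6.24.
With uncorrelated errors the cross-covariances are all true-score covariance, so they carry over unchanged; only the diagonal terms shrink to ρᵢσᵢ².
True-score variance = [0.57 + 0.64 + 0.92] + 3.24 = 2.13 + 3.24 = 5.37.
Reliability = 5.37 / 6.24 = 0.861.

0.861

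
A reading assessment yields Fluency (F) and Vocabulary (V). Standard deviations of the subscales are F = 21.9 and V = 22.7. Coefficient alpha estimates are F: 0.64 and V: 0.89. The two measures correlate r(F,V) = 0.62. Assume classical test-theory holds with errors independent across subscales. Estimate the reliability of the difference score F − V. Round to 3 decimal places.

0.394

Var(F−V) = 21.9² + 22.7² − 2·21.9·22.7·0.62 = 994.9 − 616.441 = 378.459.
Under uncorrelated errors the observed covariances equal the true-score covariances, so only the own-variance terms attenuate.
True-score variance = [21.9²·0.64 + 22.7²·0.89] − 616.441 = 765.558 − 616.441 = 149.117.
Reliability = 149.117 / 378.459 = 0.394.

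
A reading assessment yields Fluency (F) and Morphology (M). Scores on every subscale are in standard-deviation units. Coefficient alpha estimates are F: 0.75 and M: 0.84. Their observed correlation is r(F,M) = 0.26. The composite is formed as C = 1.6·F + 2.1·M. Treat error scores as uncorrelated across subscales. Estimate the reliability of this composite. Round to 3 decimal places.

Var(C) = 1.6² + 2.1² + 2·[3.36·0.26] = 6.97 + 1.7472 = 8.7172.
Under uncorrelated errors the observed covariances equal the true-score covariances, so only the own-variance terms attenuate.
True-score variance = [1.6²·0.75 + 2.1²·0.84] + 1.7472 = 5.6244 + 1.7472 = 7.3716.
Reliability = 7.3716 / 8.7172 = 0.846.

0.846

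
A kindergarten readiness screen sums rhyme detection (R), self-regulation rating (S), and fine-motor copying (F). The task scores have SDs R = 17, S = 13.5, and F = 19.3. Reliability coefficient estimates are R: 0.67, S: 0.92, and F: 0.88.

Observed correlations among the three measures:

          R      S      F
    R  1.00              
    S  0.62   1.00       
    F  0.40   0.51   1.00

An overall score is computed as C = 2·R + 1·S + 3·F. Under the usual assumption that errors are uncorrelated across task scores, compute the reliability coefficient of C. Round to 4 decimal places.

Var(C) = 2²·17² + 13.5² + 3²·19.3² + 2·[2·17·13.5·0.62 + 6·17·19.3·0.40 + 3·13.5·19.3·0.51] = 4690.66 + 2941.32 = 7631.98.
With uncorrelated errors the cross-covariances are all true-score covariance, so they carry over unchanged; only the diagonal terms shrink to ρᵢσᵢ².
True-score variance = [2²·17²·0.67 + 13.5²·0.92 + 3²·19.3²·0.88] + 2941.32 = 3892.31 + 2941.32 = 6833.63.
Reliability = 6833.63 / 7631.98 = 0.8954.

0.8954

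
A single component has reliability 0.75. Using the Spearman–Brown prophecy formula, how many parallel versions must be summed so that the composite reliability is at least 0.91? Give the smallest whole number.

k ≥ ρ*(1−ρ₁)/(ρ₁(1−ρ*)) = 0.91·0.25 / (0.75·0.09) = 3.370.
Smallest integer k = 4.

4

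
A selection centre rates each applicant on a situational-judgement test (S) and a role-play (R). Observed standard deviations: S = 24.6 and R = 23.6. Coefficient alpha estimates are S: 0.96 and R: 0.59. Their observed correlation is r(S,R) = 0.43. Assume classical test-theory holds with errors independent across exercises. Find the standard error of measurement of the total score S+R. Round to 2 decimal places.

Var(total) = 1162.12 + 499.282 = 1661.4.
True-score variance = 909.56 + 499.282 = 1408.84, so reliability = 0.8480.
Error variance = 1661.4 − 1408.84 = 252.56; SEM = √252.56 = 15.89.

15.89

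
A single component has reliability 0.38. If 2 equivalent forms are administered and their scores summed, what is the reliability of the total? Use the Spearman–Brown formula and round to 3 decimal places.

0.551

ρ_k = kρ / (1 + (k−1)ρ) = 2·0.38 / (1 + 1·0.38) = 0.760 / 1.380 = 0.551.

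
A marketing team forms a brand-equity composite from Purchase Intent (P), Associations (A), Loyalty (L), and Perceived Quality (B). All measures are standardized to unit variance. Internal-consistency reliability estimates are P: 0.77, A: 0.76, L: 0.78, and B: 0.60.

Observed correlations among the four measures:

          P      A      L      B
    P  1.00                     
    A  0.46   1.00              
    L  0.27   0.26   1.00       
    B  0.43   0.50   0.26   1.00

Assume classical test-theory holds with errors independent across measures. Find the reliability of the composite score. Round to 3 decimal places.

Var(P+A+L+B) = 4 + 2·[0.46 + 0.27 + 0.43 + 0.26 + 0.50 + 0.26] = 4 + 4.36 = 8.36.
With uncorrelated errors the cross-covariances are all true-score covariance, so they carry over unchanged; only the diagonal terms shrink to ρᵢσᵢ².
True-score variance = [0.77 + 0.76 + 0.78 + 0.60] + 4.36 = 2.91 + 4.36 = 7.27.
Reliability = 7.27 / 8.36 = 0.870.

0.870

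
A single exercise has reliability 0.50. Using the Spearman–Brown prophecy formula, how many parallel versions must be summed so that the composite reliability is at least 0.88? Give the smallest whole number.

k ≥ ρ*(1−ρ₁)/(ρ₁(1−ρ*)) = 0.88·0.50 / (0.50·0.12) = 7.333.
Smallest integer k = 8.

8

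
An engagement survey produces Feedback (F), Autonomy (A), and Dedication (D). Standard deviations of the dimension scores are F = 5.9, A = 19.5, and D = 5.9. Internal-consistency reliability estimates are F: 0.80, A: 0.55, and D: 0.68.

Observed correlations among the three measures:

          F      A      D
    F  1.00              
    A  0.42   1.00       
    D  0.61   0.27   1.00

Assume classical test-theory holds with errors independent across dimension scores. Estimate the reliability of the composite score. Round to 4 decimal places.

0.7094

Var(F+A+D) = 5.9² + 19.5² + 5.9² + 2·[5.9·19.5·0.42 + 5.9·5.9·0.61 + 19.5·5.9·0.27] = 449.87 + 201.237 = 651.107.
With uncorrelated errors the cross-covariances are all true-score covariance, so they carry over unchanged; only the diagonal terms shrink to ρᵢσᵢ².
True-score variance = [5.9²·0.80 + 19.5²·0.55 + 5.9²·0.68] + 201.237 = 260.656 + 201.237 = 461.894.
Reliability = 461.894 / 651.107 = 0.7094.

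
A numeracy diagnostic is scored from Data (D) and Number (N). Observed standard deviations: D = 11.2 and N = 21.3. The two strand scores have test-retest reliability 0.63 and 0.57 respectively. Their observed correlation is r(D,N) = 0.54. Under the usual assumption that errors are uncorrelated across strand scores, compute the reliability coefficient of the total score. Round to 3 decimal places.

0.711

Var(D+N) = 11.2² + 21.3² + 2·[11.2·21.3·0.54] = 579.13 + 257.645 = 836.775.
Because errors are independent across components, Cov(Tᵢ,Tⱼ) = Cov(Xᵢ,Xⱼ); the off-diagonal part of the true-score variance is the same as above.
True-score variance = [11.2²·0.63 + 21.3²·0.57] + 257.645 = 337.63 + 257.645 = 595.275.
Reliability = 595.275 / 836.775 = 0.711.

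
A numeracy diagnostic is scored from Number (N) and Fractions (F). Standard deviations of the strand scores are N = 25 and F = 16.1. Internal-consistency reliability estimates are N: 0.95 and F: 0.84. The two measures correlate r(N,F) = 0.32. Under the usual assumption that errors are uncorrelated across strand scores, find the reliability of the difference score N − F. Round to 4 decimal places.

Var(N−F) = 25² + 16.1² − 2·25·16.1·0.32 = 884.21 − 257.6 = 626.61.
Because errors are independent across components, Cov(Tᵢ,Tⱼ) = Cov(Xᵢ,Xⱼ); the off-diagonal part of the true-score variance is the same as above.
True-score variance = [25²·0.95 + 16.1²·0.84] − 257.6 = 811.486 − 257.6 = 553.886.
Reliability = 553.886 / 626.61 = 0.8839.

0.8839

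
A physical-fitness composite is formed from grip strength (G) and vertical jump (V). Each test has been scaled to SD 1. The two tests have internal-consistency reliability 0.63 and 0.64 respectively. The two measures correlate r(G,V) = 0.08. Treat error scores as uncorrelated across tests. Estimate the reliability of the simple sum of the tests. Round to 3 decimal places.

0.662

Var(G+V) = 2 + 2·[0.08] = 2 + 0.16 = 2.16.
With uncorrelated errors the cross-covariances are all true-score covariance, so they carry over unchanged; only the diagonal terms shrink to ρᵢσᵢ².
True-score variance = [0.63 + 0.64] + 0.16 = 1.27 + 0.16 = 1.43.
Reliability = 1.43 / 2.16 = 0.662.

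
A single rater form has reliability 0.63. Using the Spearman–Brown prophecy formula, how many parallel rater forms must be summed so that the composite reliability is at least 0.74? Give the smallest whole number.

k ≥ ρ*(1−ρ₁)/(ρ₁(1−ρ*)) = 0.74·0.37 / (0.63·0.26) = 1.672.
Smallest integer k = 2.

2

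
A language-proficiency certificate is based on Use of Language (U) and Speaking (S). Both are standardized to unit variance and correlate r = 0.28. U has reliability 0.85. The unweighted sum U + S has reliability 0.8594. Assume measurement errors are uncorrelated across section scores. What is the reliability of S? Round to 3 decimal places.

0.790

Var(U+S) = 2 + 2·0.28 = 2.560.
True-score variance = ρ_U + ρ_S + 2·0.28, so 0.8594 = (0.85 + ρ_S + 0.56) / 2.560.
ρ_S = 0.8594·2.560 − 0.85 − 0.56 = 0.790.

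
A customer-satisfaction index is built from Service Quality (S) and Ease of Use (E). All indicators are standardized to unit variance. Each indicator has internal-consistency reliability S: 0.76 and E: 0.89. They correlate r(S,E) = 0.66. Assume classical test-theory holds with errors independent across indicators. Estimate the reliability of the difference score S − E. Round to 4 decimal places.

Var(S−E) = 1 + 1 − 2·0.66 = 2 − 1.32 = 0.68.
Under uncorrelated errors the observed covariances equal the true-score covariances, so only the own-variance terms attenuate.
True-score variance = [0.76 + 0.89] − 1.32 = 1.65 − 1.32 = 0.33.
Reliability = 0.33 / 0.68 = 0.4853.

0.4853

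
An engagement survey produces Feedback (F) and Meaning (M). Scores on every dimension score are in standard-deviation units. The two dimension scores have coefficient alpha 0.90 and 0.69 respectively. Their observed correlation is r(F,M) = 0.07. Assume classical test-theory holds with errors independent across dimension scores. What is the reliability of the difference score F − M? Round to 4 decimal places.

Var(F−M) = 1 + 1 − 2·0.07 = 2 − 0.14 = 1.86.
Because errors are independent across components, Cov(Tᵢ,Tⱼ) = Cov(Xᵢ,Xⱼ); the off-diagonal part of the true-score variance is the same as above.
True-score variance = [0.90 + 0.69] − 0.14 = 1.59 − 0.14 = 1.45.
Reliability = 1.45 / 1.86 = 0.7796.

0.7796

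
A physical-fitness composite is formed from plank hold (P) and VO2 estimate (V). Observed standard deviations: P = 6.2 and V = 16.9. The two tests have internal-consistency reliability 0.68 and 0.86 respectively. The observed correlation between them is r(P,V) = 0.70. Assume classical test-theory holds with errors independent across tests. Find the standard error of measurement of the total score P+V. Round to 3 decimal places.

Var(total) = 324.05 + 146.692 = 470.742.
True-score variance = 271.764 + 146.692 = 418.456, so reliability = 0.8889.
Error variance = 470.742 − 418.456 = 52.2862; SEM = √52.2862 = 7.231.

7.231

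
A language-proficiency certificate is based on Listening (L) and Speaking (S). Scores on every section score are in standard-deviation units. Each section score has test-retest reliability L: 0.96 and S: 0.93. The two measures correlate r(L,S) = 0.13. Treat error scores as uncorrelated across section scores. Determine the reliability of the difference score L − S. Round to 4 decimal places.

Var(L−S) = 1 + 1 − 2·0.13 = 2 − 0.26 = 1.74.
With uncorrelated errors the cross-covariances are all true-score covariance, so they carry over unchanged; only the diagonal terms shrink to ρᵢσᵢ².
True-score variance = [0.96 + 0.93] − 0.26 = 1.89 − 0.26 = 1.63.
Reliability = 1.63 / 1.74 = 0.9368.

0.9368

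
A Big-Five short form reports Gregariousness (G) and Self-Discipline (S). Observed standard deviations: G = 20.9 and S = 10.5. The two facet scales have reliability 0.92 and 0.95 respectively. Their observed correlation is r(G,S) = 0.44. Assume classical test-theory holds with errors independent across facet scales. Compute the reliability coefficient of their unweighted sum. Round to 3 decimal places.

Var(G+S) = 20.9² + 10.5² + 2·[20.9·10.5·0.44] = 547.06 + 193.116 = 740.176.
Because errors are independent across components, Cov(Tᵢ,Tⱼ) = Cov(Xᵢ,Xⱼ); the off-diagonal part of the true-score variance is the same as above.
True-score variance = [20.9²·0.92 + 10.5²·0.95] + 193.116 = 506.603 + 193.116 = 699.719.
Reliability = 699.719 / 740.176 = 0.945.

0.945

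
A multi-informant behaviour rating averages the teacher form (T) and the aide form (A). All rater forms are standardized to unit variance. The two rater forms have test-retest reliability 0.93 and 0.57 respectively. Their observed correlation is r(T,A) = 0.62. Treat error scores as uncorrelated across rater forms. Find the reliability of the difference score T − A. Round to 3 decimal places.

0.342

Var(T−A) = 1 + 1 − 2·0.62 = 2 − 1.24 = 0.76.
Because errors are independent across components, Cov(Tᵢ,Tⱼ) = Cov(Xᵢ,Xⱼ); the off-diagonal part of the true-score variance is the same as above.
True-score variance = [0.93 + 0.57] − 1.24 = 1.5 − 1.24 = 0.26.
Reliability = 0.26 / 0.76 = 0.342.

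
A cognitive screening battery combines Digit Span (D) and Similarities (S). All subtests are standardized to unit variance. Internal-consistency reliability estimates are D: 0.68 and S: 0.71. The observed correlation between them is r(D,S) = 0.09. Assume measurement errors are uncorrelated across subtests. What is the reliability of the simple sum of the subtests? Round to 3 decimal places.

Var(D+S) = 2 + 2·[0.09] = 2 + 0.18 = 2.18.
With uncorrelated errors the cross-covariances are all true-score covariance, so they carry over unchanged; only the diagonal terms shrink to ρᵢσᵢ².
True-score variance = [0.68 + 0.71] + 0.18 = 1.39 + 0.18 = 1.57.
Reliability = 1.57 / 2.18 = 0.720.

0.720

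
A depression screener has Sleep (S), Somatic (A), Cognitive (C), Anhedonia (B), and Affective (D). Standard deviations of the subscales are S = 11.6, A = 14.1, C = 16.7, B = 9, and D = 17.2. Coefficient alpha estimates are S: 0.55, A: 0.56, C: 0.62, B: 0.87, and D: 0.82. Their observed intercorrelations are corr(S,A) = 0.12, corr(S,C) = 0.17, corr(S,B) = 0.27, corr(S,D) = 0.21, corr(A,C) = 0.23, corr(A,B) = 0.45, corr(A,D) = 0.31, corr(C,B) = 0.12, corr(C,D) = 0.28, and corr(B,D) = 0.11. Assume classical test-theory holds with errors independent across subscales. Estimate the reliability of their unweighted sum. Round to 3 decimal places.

0.827

Var(S+A+C+B+D) = 11.6² + 14.1² + 16.7² + 9² + 17.2² + 2·[11.6·14.1·0.12 + 11.6·16.7·0.17 + 11.6·9·0.27 + 11.6·17.2·0.21 + 14.1·16.7·0.23 + 14.1·9·0.45 + 14.1·17.2·0.31 + 16.7·9·0.12 + 16.7·17.2·0.28 + 9·17.2·0.11] = 989.1 + 849.165 = 1838.26.
With uncorrelated errors the cross-covariances are all true-score covariance, so they carry over unchanged; only the diagonal terms shrink to ρᵢσᵢ².
True-score variance = [11.6²·0.55 + 14.1²·0.56 + 16.7²·0.62 + 9²·0.87 + 17.2²·0.82] + 849.165 = 671.312 + 849.165 = 1520.48.
Reliability = 1520.48 / 1838.26 = 0.827.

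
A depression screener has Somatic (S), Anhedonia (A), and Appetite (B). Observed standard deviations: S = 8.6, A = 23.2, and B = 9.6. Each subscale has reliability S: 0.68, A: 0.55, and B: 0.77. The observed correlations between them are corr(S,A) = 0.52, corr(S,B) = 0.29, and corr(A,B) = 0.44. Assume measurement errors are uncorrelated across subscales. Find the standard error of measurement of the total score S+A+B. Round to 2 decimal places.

16.94

Var(total) = 704.36 + 451.379 = 1155.74.
True-score variance = 417.288 + 451.379 = 868.667, so reliability = 0.7516.
Error variance = 1155.74 − 868.667 = 287.072; SEM = √287.072 = 16.94.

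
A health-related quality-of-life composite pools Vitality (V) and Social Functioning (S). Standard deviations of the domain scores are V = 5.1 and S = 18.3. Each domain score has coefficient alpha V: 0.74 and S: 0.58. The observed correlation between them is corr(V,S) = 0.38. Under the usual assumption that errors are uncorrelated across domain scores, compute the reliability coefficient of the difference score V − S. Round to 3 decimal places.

0.492

Var(V−S) = 5.1² + 18.3² − 2·5.1·18.3·0.38 = 360.9 − 70.9308 = 289.969.
Because errors are independent across components, Cov(Tᵢ,Tⱼ) = Cov(Xᵢ,Xⱼ); the off-diagonal part of the true-score variance is the same as above.
True-score variance = [5.1²·0.74 + 18.3²·0.58] − 70.9308 = 213.484 − 70.9308 = 142.553.
Reliability = 142.553 / 289.969 = 0.492.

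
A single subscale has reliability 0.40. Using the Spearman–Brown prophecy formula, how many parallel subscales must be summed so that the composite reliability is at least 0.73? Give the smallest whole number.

5

k ≥ ρ*(1−ρ₁)/(ρ₁(1−ρ*)) = 0.73·0.60 / (0.40·0.27) = 4.056.
Smallest integer k = 5.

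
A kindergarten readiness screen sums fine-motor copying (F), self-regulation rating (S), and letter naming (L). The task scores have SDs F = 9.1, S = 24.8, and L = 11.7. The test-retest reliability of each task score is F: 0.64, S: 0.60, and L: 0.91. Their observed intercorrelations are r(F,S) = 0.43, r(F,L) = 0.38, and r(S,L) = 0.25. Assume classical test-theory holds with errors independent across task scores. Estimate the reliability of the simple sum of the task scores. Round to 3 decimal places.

0.770

Var(F+S+L) = 9.1² + 24.8² + 11.7² + 2·[9.1·24.8·0.43 + 9.1·11.7·0.38 + 24.8·11.7·0.25] = 834.74 + 420.082 = 1254.82.
Under uncorrelated errors the observed covariances equal the true-score covariances, so only the own-variance terms attenuate.
True-score variance = [9.1²·0.64 + 24.8²·0.60 + 11.7²·0.91] + 420.082 = 546.592 + 420.082 = 966.674.
Reliability = 966.674 / 1254.82 = 0.770.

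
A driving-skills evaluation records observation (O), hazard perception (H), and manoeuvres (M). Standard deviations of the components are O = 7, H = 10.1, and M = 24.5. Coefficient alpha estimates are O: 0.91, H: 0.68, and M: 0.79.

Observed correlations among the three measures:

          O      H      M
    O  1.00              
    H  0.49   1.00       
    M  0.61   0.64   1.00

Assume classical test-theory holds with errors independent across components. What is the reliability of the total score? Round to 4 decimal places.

0.8789

Var(O+H+M) = 7² + 10.1² + 24.5² + 2·[7·10.1·0.49 + 7·24.5·0.61 + 10.1·24.5·0.64] = 751.26 + 595.252 = 1346.51.
Under uncorrelated errors the observed covariances equal the true-score covariances, so only the own-variance terms attenuate.
True-score variance = [7²·0.91 + 10.1²·0.68 + 24.5²·0.79] + 595.252 = 588.154 + 595.252 = 1183.41.
Reliability = 1183.41 / 1346.51 = 0.8789.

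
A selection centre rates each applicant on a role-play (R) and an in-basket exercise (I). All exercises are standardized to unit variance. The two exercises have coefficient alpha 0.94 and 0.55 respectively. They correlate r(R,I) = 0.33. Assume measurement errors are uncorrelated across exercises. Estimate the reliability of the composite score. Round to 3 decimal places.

0.808

Var(R+I) = 2 + 2·[0.33] = 2 + 0.66 = 2.66.
Under uncorrelated errors the observed covariances equal the true-score covariances, so only the own-variance terms attenuate.
True-score variance = [0.94 + 0.55] + 0.66 = 1.49 + 0.66 = 2.15.
Reliability = 2.15 / 2.66 = 0.808.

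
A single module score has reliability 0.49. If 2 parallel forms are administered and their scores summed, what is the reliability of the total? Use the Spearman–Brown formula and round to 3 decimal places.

ρ_k = kρ / (1 + (k−1)ρ) = 2·0.49 / (1 + 1·0.49) = 0.980 / 1.490 = 0.658.

0.658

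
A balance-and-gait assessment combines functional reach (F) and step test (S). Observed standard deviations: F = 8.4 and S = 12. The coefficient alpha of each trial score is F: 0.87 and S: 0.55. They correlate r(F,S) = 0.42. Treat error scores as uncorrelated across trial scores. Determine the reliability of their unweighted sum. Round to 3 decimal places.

0.753

Var(F+S) = 8.4² + 12² + 2·[8.4·12·0.42] = 214.56 + 84.672 = 299.232.
Under uncorrelated errors the observed covariances equal the true-score covariances, so only the own-variance terms attenuate.
True-score variance = [8.4²·0.87 + 12²·0.55] + 84.672 = 140.587 + 84.672 = 225.259.
Reliability = 225.259 / 299.232 = 0.753.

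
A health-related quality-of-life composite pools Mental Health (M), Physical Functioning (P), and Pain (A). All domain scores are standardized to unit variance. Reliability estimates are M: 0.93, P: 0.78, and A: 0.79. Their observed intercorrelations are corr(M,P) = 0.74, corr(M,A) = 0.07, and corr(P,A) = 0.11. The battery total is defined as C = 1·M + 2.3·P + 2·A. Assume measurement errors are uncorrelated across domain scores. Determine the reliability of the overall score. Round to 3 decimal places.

0.862

Var(C) = 1 + 2.3² + 2² + 2·[2.3·0.74 + 2·0.07 + 4.6·0.11] = 10.29 + 4.696 = 14.986.
With uncorrelated errors the cross-covariances are all true-score covariance, so they carry over unchanged; only the diagonal terms shrink to ρᵢσᵢ².
True-score variance = [0.93 + 2.3²·0.78 + 2²·0.79] + 4.696 = 8.2162 + 4.696 = 12.9122.
Reliability = 12.9122 / 14.986 = 0.862.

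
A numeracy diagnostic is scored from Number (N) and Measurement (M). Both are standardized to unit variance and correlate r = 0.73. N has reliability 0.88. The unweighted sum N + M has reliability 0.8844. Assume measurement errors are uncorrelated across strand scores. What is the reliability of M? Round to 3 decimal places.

Var(N+M) = 2 + 2·0.73 = 3.460.
True-score variance = ρ_N + ρ_M + 2·0.73, so 0.8844 = (0.88 + ρ_M + 1.46) / 3.460.
ρ_M = 0.8844·3.460 − 0.88 − 1.46 = 0.720.

0.720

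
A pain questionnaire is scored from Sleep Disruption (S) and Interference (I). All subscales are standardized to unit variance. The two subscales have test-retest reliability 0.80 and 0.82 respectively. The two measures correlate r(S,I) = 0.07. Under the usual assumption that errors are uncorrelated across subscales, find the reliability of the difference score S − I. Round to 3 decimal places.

0.796

Var(S−I) = 1 + 1 − 2·0.07 = 2 − 0.14 = 1.86.
Under uncorrelated errors the observed covariances equal the true-score covariances, so only the own-variance terms attenuate.
True-score variance = [0.80 + 0.82] − 0.14 = 1.62 − 0.14 = 1.48.
Reliability = 1.48 / 1.86 = 0.796.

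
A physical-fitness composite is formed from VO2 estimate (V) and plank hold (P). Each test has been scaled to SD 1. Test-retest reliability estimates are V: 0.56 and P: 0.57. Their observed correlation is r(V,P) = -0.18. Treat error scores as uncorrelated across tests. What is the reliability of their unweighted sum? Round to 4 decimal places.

Var(V+P) = 2 + 2·[(-0.18)] = 2 − 0.36 = 1.64.
Under uncorrelated errors the observed covariances equal the true-score covariances, so only the own-variance terms attenuate.
True-score variance = [0.56 + 0.57] − 0.36 = 1.13 − 0.36 = 0.77.
Reliability = 0.77 / 1.64 = 0.4695.

0.4695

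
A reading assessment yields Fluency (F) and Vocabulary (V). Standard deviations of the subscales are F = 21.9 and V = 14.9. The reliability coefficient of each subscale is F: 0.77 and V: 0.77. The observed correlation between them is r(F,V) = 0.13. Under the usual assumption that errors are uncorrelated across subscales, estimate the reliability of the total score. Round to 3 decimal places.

Var(F+V) = 21.9² + 14.9² + 2·[21.9·14.9·0.13] = 701.62 + 84.8406 = 786.461.
With uncorrelated errors the cross-covariances are all true-score covariance, so they carry over unchanged; only the diagonal terms shrink to ρᵢσᵢ².
True-score variance = [21.9²·0.77 + 14.9²·0.77] + 84.8406 = 540.247 + 84.8406 = 625.088.
Reliability = 625.088 / 786.461 = 0.795.

0.795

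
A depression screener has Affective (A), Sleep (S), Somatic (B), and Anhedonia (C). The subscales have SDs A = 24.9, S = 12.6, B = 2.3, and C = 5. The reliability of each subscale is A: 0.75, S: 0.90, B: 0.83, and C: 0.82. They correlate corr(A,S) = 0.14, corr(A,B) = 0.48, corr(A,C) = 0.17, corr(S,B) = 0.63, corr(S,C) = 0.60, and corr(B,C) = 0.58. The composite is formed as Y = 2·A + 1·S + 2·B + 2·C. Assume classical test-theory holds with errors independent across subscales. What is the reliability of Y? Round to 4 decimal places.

0.8175

Var(Y) = 2²·24.9² + 12.6² + 2²·2.3² + 2²·5² + 2·[2·24.9·12.6·0.14 + 4·24.9·2.3·0.48 + 4·24.9·5·0.17 + 2·12.6·2.3·0.63 + 2·12.6·5·0.60 + 4·2.3·5·0.58] = 2759.96 + 842.521 = 3602.48.
Under uncorrelated errors the observed covariances equal the true-score covariances, so only the own-variance terms attenuate.
True-score variance = [2²·24.9²·0.75 + 12.6²·0.90 + 2²·2.3²·0.83 + 2²·5²·0.82] + 842.521 = 2102.48 + 842.521 = 2945.
Reliability = 2945 / 3602.48 = 0.8175.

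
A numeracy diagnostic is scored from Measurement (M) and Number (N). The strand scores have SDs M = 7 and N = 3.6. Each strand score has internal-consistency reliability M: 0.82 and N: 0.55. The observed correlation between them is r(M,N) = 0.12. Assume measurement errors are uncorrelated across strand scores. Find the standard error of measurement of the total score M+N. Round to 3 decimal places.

3.828

Var(total) = 61.96 + 6.048 = 68.008.
True-score variance = 47.308 + 6.048 = 53.356, so reliability = 0.7846.
Error variance = 68.008 − 53.356 = 14.652; SEM = √14.652 = 3.828.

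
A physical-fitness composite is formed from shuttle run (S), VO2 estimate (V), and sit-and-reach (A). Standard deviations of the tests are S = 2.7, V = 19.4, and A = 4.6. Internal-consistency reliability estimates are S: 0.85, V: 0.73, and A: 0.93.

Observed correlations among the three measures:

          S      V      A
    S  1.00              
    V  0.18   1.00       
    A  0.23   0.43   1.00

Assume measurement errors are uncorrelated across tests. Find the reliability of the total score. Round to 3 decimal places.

0.794

Var(S+V+A) = 2.7² + 19.4² + 4.6² + 2·[2.7·19.4·0.18 + 2.7·4.6·0.23 + 19.4·4.6·0.43] = 404.81 + 101.316 = 506.126.
With uncorrelated errors the cross-covariances are all true-score covariance, so they carry over unchanged; only the diagonal terms shrink to ρᵢσᵢ².
True-score variance = [2.7²·0.85 + 19.4²·0.73 + 4.6²·0.93] + 101.316 = 300.618 + 101.316 = 401.934.
Reliability = 401.934 / 506.126 = 0.794.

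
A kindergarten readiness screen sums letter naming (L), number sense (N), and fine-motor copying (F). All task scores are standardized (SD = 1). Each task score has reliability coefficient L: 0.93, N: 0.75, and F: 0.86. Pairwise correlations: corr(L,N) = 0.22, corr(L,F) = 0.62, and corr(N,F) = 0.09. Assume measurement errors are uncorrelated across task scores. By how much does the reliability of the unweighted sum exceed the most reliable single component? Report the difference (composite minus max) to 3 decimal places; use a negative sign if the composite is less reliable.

-0.025

Var(sum) = 3 + 1.86 = 4.86; true-score variance = 2.54 + 1.86 = 4.4; composite reliability = 0.9053.
Max component reliability = 0.9300.
Difference = 0.9053 − 0.9300 = -0.025.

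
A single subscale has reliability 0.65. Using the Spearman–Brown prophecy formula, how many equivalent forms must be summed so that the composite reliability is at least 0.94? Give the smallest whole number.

9

k ≥ ρ*(1−ρ₁)/(ρ₁(1−ρ*)) = 0.94·0.35 / (0.65·0.06) = 8.436.
Smallest integer k = 9.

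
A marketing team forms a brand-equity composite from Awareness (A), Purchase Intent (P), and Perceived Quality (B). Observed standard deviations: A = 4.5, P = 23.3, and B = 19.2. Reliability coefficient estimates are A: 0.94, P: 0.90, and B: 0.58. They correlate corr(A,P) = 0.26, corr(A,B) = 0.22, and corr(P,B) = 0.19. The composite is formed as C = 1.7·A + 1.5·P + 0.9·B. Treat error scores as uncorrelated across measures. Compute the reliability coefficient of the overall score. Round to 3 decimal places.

Var(C) = 1.7²·4.5² + 1.5²·23.3² + 0.9²·19.2² + 2·[2.55·4.5·23.3·0.26 + 1.53·4.5·19.2·0.22 + 1.35·23.3·19.2·0.19] = 1578.62 + 426.691 = 2005.31.
Under uncorrelated errors the observed covariances equal the true-score covariances, so only the own-variance terms attenuate.
True-score variance = [1.7²·4.5²·0.94 + 1.5²·23.3²·0.90 + 0.9²·19.2²·0.58] + 426.691 = 1327.55 + 426.691 = 1754.24.
Reliability = 1754.24 / 2005.31 = 0.875.

0.875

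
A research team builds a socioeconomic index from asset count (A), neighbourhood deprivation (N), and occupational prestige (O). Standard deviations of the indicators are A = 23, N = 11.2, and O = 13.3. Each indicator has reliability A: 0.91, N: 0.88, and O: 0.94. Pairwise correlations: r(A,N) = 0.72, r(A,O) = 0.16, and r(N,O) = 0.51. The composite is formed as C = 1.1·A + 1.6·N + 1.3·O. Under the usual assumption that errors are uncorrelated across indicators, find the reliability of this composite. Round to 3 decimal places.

0.952

Var(C) = 1.1²·23² + 1.6²·11.2² + 1.3²·13.3² + 2·[1.76·23·11.2·0.72 + 1.43·23·13.3·0.16 + 2.08·11.2·13.3·0.51] = 1260.16 + 1108.87 = 2369.04.
Because errors are independent across components, Cov(Tᵢ,Tⱼ) = Cov(Xᵢ,Xⱼ); the off-diagonal part of the true-score variance is the same as above.
True-score variance = [1.1²·23²·0.91 + 1.6²·11.2²·0.88 + 1.3²·13.3²·0.94] + 1108.87 = 1146.08 + 1108.87 = 2254.96.
Reliability = 2254.96 / 2369.04 = 0.952.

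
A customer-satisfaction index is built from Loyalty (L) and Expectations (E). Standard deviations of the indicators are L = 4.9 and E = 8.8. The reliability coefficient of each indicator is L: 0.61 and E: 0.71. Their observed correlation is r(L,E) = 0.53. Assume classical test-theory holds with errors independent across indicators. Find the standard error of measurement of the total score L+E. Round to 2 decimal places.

Var(total) = 101.45 + 45.7072 = 147.157.
True-score variance = 69.6285 + 45.7072 = 115.336, so reliability = 0.7838.
Error variance = 147.157 − 115.336 = 31.8215; SEM = √31.8215 = 5.64.

5.64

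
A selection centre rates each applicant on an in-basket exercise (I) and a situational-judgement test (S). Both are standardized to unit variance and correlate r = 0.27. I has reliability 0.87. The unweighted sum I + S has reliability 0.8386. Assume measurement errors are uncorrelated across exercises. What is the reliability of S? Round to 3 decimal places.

0.720

Var(I+S) = 2 + 2·0.27 = 2.540.
True-score variance = ρ_I + ρ_S + 2·0.27, so 0.8386 = (0.87 + ρ_S + 0.54) / 2.540.
ρ_S = 0.8386·2.540 − 0.87 − 0.54 = 0.720.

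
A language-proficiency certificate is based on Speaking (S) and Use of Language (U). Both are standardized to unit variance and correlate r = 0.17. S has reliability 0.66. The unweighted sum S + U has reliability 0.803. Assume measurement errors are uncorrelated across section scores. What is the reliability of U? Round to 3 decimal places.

Var(S+U) = 2 + 2·0.17 = 2.340.
True-score variance = ρ_S + ρ_U + 2·0.17, so 0.803 = (0.66 + ρ_U + 0.34) / 2.340.
ρ_U = 0.803·2.340 − 0.66 − 0.34 = 0.879.

0.879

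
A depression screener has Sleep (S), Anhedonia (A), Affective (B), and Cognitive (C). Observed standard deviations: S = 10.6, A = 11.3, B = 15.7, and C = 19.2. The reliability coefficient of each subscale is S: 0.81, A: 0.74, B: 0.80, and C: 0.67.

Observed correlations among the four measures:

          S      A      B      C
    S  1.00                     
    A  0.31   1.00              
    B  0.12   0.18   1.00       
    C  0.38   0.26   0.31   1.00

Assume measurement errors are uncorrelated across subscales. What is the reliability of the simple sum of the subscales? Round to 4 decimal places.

0.8484

Var(S+A+B+C) = 10.6² + 11.3² + 15.7² + 19.2² + 2·[10.6·11.3·0.31 + 10.6·15.7·0.12 + 10.6·19.2·0.38 + 11.3·15.7·0.18 + 11.3·19.2·0.26 + 15.7·19.2·0.31] = 855.18 + 632.459 = 1487.64.
Under uncorrelated errors the observed covariances equal the true-score covariances, so only the own-variance terms attenuate.
True-score variance = [10.6²·0.81 + 11.3²·0.74 + 15.7²·0.80 + 19.2²·0.67] + 632.459 = 629.683 + 632.459 = 1262.14.
Reliability = 1262.14 / 1487.64 = 0.8484.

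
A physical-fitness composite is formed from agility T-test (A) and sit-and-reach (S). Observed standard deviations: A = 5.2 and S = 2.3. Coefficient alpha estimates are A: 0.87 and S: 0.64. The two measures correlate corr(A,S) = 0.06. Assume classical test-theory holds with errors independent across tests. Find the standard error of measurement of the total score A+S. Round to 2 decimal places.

2.33

Var(total) = 32.33 + 1.4352 = 33.7652.
True-score variance = 26.9104 + 1.4352 = 28.3456, so reliability = 0.8395.
Error variance = 33.7652 − 28.3456 = 5.4196; SEM = √5.4196 = 2.33.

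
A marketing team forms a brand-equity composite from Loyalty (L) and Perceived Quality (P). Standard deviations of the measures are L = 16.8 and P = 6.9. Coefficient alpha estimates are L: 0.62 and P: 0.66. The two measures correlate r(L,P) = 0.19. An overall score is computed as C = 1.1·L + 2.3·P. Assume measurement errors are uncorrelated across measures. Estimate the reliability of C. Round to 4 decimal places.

0.6944

Var(C) = 1.1²·16.8² + 2.3²·6.9² + 2·[2.53·16.8·6.9·0.19] = 593.367 + 111.445 = 704.813.
Because errors are independent across components, Cov(Tᵢ,Tⱼ) = Cov(Xᵢ,Xⱼ); the off-diagonal part of the true-score variance is the same as above.
True-score variance = [1.1²·16.8²·0.62 + 2.3²·6.9²·0.66] + 111.445 = 377.962 + 111.445 = 489.407.
Reliability = 489.407 / 704.813 = 0.6944.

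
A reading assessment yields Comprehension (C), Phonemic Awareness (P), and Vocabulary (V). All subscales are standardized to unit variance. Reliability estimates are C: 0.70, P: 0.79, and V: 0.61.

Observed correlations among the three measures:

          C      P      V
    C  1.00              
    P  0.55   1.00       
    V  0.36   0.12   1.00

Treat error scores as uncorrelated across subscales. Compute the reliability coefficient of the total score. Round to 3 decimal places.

Var(C+P+V) = 3 + 2·[0.55 + 0.36 + 0.12] = 3 + 2.06 = 5.06.
Because errors are independent across components, Cov(Tᵢ,Tⱼ) = Cov(Xᵢ,Xⱼ); the off-diagonal part of the true-score variance is the same as above.
True-score variance = [0.70 + 0.79 + 0.61] + 2.06 = 2.1 + 2.06 = 4.16.
Reliability = 4.16 / 5.06 = 0.822.

0.822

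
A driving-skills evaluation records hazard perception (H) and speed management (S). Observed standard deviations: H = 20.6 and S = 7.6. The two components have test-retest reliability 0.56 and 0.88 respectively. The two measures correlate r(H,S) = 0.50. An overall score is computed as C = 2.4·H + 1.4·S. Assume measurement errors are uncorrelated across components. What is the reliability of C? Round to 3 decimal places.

Var(C) = 2.4²·20.6² + 1.4²·7.6² + 2·[3.36·20.6·7.6·0.50] = 2557.52 + 526.042 = 3083.56.
With uncorrelated errors the cross-covariances are all true-score covariance, so they carry over unchanged; only the diagonal terms shrink to ρᵢσᵢ².
True-score variance = [2.4²·20.6²·0.56 + 1.4²·7.6²·0.88] + 526.042 = 1468.44 + 526.042 = 1994.48.
Reliability = 1994.48 / 3083.56 = 0.647.

0.647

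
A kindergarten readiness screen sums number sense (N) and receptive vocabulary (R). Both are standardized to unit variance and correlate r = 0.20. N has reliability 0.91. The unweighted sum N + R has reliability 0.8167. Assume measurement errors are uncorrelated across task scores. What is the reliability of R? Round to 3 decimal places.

0.650

Var(N+R) = 2 + 2·0.20 = 2.400.
True-score variance = ρ_N + ρ_R + 2·0.20, so 0.8167 = (0.91 + ρ_R + 0.40) / 2.400.
ρ_R = 0.8167·2.400 − 0.91 − 0.40 = 0.650.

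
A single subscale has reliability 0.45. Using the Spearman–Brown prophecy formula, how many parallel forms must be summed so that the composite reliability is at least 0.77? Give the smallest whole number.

5

k ≥ ρ*(1−ρ₁)/(ρ₁(1−ρ*)) = 0.77·0.55 / (0.45·0.23) = 4.092.
Smallest integer k = 5.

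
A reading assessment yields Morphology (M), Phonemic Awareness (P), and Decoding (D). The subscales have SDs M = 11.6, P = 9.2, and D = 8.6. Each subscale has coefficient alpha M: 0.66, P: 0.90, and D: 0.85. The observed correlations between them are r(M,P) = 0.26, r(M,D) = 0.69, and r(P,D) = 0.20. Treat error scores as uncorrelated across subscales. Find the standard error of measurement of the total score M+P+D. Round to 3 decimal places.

8.081

Var(total) = 293.16 + 224.811 = 517.971.
True-score variance = 227.852 + 224.811 = 452.663, so reliability = 0.8739.
Error variance = 517.971 − 452.663 = 65.3084; SEM = √65.3084 = 8.081.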